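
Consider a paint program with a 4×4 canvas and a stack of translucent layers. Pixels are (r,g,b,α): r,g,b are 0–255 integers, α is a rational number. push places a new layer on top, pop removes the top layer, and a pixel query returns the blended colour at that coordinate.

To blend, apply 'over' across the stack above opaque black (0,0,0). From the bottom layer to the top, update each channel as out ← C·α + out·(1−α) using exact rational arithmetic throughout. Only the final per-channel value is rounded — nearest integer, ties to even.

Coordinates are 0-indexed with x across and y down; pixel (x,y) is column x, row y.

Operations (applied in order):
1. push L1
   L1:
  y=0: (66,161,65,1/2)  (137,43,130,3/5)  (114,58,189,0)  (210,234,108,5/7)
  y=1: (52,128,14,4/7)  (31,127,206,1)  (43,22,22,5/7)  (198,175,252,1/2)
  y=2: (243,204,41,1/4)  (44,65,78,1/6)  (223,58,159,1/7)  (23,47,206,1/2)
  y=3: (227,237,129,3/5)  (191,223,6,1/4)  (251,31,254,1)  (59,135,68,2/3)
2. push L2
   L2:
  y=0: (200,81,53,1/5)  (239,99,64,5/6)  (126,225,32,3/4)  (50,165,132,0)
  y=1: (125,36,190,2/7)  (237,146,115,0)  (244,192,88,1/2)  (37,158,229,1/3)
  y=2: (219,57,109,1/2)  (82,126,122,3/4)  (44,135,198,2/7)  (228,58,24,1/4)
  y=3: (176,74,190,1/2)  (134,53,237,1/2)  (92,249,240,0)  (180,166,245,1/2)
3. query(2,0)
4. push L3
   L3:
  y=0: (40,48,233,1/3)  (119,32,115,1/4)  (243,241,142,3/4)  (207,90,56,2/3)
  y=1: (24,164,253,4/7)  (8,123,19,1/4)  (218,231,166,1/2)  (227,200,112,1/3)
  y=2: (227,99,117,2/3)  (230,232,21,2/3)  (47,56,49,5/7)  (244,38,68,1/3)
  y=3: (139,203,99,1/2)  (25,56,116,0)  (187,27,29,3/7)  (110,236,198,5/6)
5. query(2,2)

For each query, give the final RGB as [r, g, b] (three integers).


(2,0) stack=L1,L2; from [0,0,0]:
L1 α=0: [0, 0, 0]
L2 α=3/4: [189/2, 675/4, 24]
rounded: [94, 169, 24]

at x=2,y=2 over L1,L2,L3:
L1 α=1/7: [223/7, 58/7, 159/7]
L2 α=2/7: [1731/49, 2180/49, 3567/49]
L3 α=5/7: [14977/343, 18080/343, 19139/343]
= [44, 53, 56]


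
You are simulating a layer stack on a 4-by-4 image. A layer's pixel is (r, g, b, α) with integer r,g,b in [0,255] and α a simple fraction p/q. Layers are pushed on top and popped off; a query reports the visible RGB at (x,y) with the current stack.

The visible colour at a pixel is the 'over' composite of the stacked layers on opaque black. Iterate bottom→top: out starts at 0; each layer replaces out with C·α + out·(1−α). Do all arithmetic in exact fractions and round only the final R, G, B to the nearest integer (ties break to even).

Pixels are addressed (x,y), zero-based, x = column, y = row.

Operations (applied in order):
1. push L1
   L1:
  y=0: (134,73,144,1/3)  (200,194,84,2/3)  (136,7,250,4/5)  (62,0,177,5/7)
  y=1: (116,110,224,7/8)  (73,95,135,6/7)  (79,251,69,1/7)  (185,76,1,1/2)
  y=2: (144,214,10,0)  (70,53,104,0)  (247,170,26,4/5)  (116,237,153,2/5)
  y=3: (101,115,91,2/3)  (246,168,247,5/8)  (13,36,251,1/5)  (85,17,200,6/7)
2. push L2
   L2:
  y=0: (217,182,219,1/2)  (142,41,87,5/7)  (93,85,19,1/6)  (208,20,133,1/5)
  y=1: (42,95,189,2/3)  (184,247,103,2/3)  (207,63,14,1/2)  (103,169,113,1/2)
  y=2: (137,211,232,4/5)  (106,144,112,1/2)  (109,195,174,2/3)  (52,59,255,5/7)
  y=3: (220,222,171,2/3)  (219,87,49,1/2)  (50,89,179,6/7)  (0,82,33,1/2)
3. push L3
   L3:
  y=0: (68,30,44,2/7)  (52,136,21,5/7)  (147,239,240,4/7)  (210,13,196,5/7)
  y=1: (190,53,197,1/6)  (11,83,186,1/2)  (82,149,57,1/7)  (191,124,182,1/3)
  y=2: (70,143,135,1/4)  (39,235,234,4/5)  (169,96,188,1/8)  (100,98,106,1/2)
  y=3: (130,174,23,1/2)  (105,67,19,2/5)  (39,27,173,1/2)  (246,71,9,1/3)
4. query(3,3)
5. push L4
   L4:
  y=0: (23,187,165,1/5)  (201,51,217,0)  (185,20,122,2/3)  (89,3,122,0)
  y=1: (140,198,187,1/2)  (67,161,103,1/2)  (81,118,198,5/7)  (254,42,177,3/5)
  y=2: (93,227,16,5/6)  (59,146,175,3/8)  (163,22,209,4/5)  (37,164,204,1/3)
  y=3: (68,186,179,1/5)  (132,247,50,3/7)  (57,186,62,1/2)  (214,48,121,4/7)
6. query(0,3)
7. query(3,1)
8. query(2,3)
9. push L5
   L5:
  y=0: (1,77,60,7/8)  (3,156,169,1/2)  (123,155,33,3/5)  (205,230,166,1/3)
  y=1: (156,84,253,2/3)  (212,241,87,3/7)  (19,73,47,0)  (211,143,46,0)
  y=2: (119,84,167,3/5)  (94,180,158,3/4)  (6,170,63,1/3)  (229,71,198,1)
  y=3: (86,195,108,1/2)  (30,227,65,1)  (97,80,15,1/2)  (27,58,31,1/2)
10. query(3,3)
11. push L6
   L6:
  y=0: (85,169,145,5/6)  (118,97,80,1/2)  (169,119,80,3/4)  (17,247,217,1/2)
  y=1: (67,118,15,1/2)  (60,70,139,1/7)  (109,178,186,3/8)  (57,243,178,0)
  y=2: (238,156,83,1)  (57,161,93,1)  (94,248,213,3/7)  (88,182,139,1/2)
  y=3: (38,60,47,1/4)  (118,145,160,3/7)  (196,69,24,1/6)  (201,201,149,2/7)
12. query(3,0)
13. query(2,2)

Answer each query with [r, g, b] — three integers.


at x=3,y=3 over L1,L2,L3:
L1 α=6/7: [510/7, 102/7, 1200/7]
L2 α=1/2: [255/7, 338/7, 1431/14]
L3 α=1/3: [744/7, 391/7, 498/7]
= [106, 56, 71]

query (0,3) [L1,L2,L3,L4] — begin 0,0,0
+L1 (α=2/3) → [202/3, 230/3, 182/3]
+L2 (α=2/3) → [1522/9, 1562/9, 1208/9]
+L3 (α=1/2) → [1346/9, 1564/9, 1415/18]
+L4 (α=1/5) → [5996/45, 1586/9, 4441/45]
rounded: [133, 176, 99]

at x=3,y=1 over L1,L2,L3,L4:
after L1 α=1/2: [185/2, 38, 1/2]
after L2 α=1/2: [391/4, 207/2, 227/4]
after L3 α=1/3: [773/6, 331/3, 197/2]
after L4 α=3/5: [3059/15, 208/3, 728/5]
→ [204, 69, 146]

query (2,3) [L1,L2,L3,L4] — begin 0,0,0
after L1 α=1/5: [13/5, 36/5, 251/5]
after L2 α=6/7: [1513/35, 2706/35, 803/5]
after L3 α=1/2: [1439/35, 3651/70, 834/5]
after L4 α=1/2: [1717/35, 16671/140, 572/5]
= [49, 119, 114]

(3,3) stack=L1,L2,L3,L4,L5; from [0,0,0]:
L1 α=6/7: [510/7, 102/7, 1200/7]
L2 α=1/2: [255/7, 338/7, 1431/14]
L3 α=1/3: [744/7, 391/7, 498/7]
L4 α=4/7: [8224/49, 2517/49, 4882/49]
L5 α=1/2: [9547/98, 5359/98, 6401/98]
rounded: [97, 55, 65]

(3,0) stack=L1,L2,L3,L4,L5,L6; from [0,0,0]:
L1 α=5/7: [310/7, 0, 885/7]
L2 α=1/5: [2696/35, 4, 4471/35]
L3 α=5/7: [42142/245, 73/7, 43242/245]
L4 α=0: [42142/245, 73/7, 43242/245]
L5 α=1/3: [134509/735, 1756/21, 127154/735]
L6 α=1/2: [73502/735, 6943/42, 286649/1470]
rounded: [100, 165, 195]

at x=2,y=2 over L1,L2,L3,L4,L5,L6:
+L1 (α=4/5) → [988/5, 136, 104/5]
+L2 (α=2/3) → [2078/15, 526/3, 1844/15]
+L3 (α=1/8) → [17081/120, 1985/12, 1966/15]
+L4 (α=4/5) → [95321/600, 3041/60, 14506/75]
+L5 (α=1/3) → [97121/900, 8141/90, 33737/225]
+L6 (α=3/7) → [160571/1575, 49762/315, 278723/1575]
= [102, 158, 177]


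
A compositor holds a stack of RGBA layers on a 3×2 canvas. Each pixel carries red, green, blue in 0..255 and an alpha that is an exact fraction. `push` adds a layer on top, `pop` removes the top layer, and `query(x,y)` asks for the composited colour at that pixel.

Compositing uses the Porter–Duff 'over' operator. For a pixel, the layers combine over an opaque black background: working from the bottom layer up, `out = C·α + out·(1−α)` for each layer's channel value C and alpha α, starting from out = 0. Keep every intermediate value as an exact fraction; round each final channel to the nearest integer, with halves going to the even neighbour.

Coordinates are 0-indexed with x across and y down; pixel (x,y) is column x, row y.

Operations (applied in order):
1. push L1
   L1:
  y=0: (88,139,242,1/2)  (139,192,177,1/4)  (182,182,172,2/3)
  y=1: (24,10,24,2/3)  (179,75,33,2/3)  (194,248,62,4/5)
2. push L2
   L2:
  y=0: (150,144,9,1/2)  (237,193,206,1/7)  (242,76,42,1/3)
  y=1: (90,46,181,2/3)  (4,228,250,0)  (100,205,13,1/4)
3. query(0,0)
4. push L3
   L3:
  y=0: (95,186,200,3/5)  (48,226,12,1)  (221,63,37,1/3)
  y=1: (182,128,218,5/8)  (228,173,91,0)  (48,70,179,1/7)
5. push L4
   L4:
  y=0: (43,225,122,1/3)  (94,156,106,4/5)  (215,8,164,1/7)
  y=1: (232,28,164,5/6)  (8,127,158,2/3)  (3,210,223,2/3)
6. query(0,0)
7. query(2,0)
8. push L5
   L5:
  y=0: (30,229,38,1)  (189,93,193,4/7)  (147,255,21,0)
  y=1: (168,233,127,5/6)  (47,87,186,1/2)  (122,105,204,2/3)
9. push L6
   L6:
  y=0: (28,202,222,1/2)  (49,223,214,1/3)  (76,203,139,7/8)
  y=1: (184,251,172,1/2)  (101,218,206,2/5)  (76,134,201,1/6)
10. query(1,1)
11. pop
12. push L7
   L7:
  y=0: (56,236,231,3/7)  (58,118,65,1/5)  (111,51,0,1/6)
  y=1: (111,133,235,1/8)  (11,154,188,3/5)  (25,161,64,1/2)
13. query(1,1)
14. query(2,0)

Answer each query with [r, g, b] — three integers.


query (0,0) [L1,L2] — begin 0,0,0
L1 α=1/2: [44, 139/2, 121]
L2 α=1/2: [97, 427/4, 65]
= [97, 107, 65]

(0,0) stack=L1,L2,L3,L4; from [0,0,0]:
L1 α=1/2: [44, 139/2, 121]
L2 α=1/2: [97, 427/4, 65]
L3 α=3/5: [479/5, 1543/10, 146]
L4 α=1/3: [391/5, 2668/15, 138]
= [78, 178, 138]

at x=2,y=0 over L1,L2,L3,L4:
+L1 (α=2/3) → [364/3, 364/3, 344/3]
+L2 (α=1/3) → [1454/9, 956/9, 814/9]
+L3 (α=1/3) → [4897/27, 2479/27, 1961/27]
+L4 (α=1/7) → [11729/63, 5030/63, 5398/63]
rounded: [186, 80, 86]

query (1,1) [L1,L2,L3,L4,L5,L6] — begin 0,0,0
L1 α=2/3: [358/3, 50, 22]
L2 α=0: [358/3, 50, 22]
L3 α=0: [358/3, 50, 22]
L4 α=2/3: [406/9, 304/3, 338/3]
L5 α=1/2: [829/18, 565/6, 448/3]
L6 α=2/5: [2041/30, 1437/10, 172]
= [68, 144, 172]

query (1,1) [L1,L2,L3,L4,L5,L7] — begin 0,0,0
L1 α=2/3: [358/3, 50, 22]
L2 α=0: [358/3, 50, 22]
L3 α=0: [358/3, 50, 22]
L4 α=2/3: [406/9, 304/3, 338/3]
L5 α=1/2: [829/18, 565/6, 448/3]
L7 α=3/5: [1126/45, 1951/15, 2588/15]
= [25, 130, 173]

at x=2,y=0 over L1,L2,L3,L4,L5,L7:
+L1 (α=2/3) → [364/3, 364/3, 344/3]
+L2 (α=1/3) → [1454/9, 956/9, 814/9]
+L3 (α=1/3) → [4897/27, 2479/27, 1961/27]
+L4 (α=1/7) → [11729/63, 5030/63, 5398/63]
+L5 (α=0) → [11729/63, 5030/63, 5398/63]
+L7 (α=1/6) → [32819/189, 28363/378, 13495/189]
= [174, 75, 71]


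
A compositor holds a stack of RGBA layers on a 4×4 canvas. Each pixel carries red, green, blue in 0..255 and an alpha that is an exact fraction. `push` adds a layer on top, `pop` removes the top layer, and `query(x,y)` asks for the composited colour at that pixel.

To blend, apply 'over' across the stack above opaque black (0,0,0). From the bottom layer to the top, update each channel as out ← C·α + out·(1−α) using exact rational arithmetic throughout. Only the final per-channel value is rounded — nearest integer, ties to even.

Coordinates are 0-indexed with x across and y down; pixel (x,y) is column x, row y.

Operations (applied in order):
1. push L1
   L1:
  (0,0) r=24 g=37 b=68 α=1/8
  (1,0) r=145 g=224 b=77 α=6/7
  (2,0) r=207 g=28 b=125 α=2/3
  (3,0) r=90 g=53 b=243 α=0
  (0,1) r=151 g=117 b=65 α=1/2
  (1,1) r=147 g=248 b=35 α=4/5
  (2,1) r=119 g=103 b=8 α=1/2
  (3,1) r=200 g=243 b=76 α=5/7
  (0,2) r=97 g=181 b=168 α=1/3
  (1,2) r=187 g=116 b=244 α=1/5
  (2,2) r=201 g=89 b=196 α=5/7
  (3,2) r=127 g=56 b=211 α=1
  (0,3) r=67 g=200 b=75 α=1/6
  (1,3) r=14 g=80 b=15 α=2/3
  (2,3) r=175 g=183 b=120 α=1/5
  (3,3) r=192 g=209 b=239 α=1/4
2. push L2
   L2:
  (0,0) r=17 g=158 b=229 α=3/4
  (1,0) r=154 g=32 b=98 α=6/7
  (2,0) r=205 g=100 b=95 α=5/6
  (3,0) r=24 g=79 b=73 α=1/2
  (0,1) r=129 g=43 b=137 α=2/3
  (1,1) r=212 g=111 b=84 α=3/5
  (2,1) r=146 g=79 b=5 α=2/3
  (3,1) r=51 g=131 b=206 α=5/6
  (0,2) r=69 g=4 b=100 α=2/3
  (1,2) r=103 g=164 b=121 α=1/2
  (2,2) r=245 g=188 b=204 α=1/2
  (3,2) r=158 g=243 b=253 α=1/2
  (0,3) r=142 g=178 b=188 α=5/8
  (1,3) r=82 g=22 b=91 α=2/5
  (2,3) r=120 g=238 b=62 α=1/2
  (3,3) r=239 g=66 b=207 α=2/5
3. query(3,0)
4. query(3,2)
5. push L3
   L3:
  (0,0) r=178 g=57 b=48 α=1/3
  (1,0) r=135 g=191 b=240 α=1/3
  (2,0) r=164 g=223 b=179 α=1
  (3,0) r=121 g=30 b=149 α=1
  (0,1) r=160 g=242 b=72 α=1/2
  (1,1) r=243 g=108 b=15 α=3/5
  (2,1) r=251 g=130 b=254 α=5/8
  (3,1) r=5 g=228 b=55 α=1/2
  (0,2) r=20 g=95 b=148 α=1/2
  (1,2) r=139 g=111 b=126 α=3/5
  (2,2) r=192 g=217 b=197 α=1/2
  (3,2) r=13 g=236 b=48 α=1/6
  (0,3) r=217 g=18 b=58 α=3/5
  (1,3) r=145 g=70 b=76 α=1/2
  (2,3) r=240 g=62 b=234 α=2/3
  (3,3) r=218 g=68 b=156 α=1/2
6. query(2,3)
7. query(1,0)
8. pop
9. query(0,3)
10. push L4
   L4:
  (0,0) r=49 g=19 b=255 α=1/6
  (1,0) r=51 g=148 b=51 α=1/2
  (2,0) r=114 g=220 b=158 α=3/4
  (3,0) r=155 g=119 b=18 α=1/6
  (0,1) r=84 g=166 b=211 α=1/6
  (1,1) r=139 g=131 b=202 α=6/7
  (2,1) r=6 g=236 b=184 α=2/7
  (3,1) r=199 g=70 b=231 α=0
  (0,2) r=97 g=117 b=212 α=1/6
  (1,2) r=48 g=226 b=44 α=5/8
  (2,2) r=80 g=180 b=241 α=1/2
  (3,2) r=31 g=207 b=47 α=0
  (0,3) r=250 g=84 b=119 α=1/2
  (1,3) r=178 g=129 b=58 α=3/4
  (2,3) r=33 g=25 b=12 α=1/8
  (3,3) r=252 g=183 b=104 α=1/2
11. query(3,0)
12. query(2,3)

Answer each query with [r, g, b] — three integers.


at x=3,y=0 over L1,L2:
L1 α=0: [0, 0, 0]
L2 α=1/2: [12, 79/2, 73/2]
rounded: [12, 40, 36]

query (3,2) [L1,L2] — begin 0,0,0
+L1 (α=1) → [127, 56, 211]
+L2 (α=1/2) → [285/2, 299/2, 232]
→ [142, 150, 232]

at x=2,y=3 over L1,L2,L3:
L1 α=1/5: [35, 183/5, 24]
L2 α=1/2: [155/2, 1373/10, 43]
L3 α=2/3: [1115/6, 871/10, 511/3]
→ [186, 87, 170]

query (1,0) [L1,L2,L3] — begin 0,0,0
after L1 α=6/7: [870/7, 192, 66]
after L2 α=6/7: [7338/49, 384/7, 654/7]
after L3 α=1/3: [7097/49, 2105/21, 996/7]
= [145, 100, 142]

(0,3) stack=L1,L2; from [0,0,0]:
after L1 α=1/6: [67/6, 100/3, 25/2]
after L2 α=5/8: [1487/16, 495/4, 1955/16]
rounded: [93, 124, 122]

(3,0) stack=L1,L2,L4; from [0,0,0]:
L1 α=0: [0, 0, 0]
L2 α=1/2: [12, 79/2, 73/2]
L4 α=1/6: [215/6, 211/4, 401/12]
→ [36, 53, 33]

(2,3) stack=L1,L2,L4; from [0,0,0]:
L1 α=1/5: [35, 183/5, 24]
L2 α=1/2: [155/2, 1373/10, 43]
L4 α=1/8: [1151/16, 9861/80, 313/8]
= [72, 123, 39]


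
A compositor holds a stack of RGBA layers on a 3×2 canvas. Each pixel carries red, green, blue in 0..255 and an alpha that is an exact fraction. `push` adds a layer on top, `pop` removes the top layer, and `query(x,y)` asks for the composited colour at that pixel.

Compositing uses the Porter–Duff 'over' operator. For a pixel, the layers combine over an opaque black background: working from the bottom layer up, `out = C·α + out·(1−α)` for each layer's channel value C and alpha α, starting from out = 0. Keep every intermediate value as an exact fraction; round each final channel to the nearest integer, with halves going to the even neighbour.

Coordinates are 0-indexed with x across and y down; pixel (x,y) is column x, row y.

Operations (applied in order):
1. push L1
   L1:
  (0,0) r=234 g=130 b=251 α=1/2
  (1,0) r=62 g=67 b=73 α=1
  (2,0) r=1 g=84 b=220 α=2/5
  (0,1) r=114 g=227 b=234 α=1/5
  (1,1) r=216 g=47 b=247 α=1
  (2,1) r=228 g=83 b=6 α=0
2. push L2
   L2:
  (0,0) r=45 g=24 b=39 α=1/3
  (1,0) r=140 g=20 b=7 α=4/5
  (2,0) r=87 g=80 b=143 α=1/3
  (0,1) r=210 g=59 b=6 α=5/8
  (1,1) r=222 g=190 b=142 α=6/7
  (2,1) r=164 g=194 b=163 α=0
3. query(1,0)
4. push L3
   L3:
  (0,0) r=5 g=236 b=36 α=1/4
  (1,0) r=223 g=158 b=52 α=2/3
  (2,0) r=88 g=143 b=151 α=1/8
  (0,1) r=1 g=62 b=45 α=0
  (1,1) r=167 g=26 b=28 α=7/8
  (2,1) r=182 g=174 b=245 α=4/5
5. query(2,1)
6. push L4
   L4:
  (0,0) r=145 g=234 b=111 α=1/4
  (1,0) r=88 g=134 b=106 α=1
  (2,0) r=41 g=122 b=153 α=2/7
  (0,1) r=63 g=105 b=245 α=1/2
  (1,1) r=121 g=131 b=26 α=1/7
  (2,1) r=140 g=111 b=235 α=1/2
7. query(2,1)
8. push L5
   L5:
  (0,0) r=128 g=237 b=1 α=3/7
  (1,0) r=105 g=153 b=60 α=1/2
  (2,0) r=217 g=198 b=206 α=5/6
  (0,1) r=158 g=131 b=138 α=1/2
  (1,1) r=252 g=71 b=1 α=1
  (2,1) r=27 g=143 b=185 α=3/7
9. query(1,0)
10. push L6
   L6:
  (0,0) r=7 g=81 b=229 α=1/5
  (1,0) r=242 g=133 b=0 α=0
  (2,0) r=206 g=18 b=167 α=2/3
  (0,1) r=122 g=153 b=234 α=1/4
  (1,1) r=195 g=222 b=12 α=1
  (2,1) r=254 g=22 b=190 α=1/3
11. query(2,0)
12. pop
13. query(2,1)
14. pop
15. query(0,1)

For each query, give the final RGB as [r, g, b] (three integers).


at x=1,y=0 over L1,L2:
after L1 α=1: [62, 67, 73]
after L2 α=4/5: [622/5, 147/5, 101/5]
rounded: [124, 29, 20]

at x=2,y=1 over L1,L2,L3:
L1 α=0: [0, 0, 0]
L2 α=0: [0, 0, 0]
L3 α=4/5: [728/5, 696/5, 196]
= [146, 139, 196]

(2,1) stack=L1,L2,L3,L4; from [0,0,0]:
L1 α=0: [0, 0, 0]
L2 α=0: [0, 0, 0]
L3 α=4/5: [728/5, 696/5, 196]
L4 α=1/2: [714/5, 1251/10, 431/2]
→ [143, 125, 216]

query (1,0) [L1,L2,L3,L4,L5] — begin 0,0,0
+L1 (α=1) → [62, 67, 73]
+L2 (α=4/5) → [622/5, 147/5, 101/5]
+L3 (α=2/3) → [2852/15, 1727/15, 207/5]
+L4 (α=1) → [88, 134, 106]
+L5 (α=1/2) → [193/2, 287/2, 83]
= [96, 144, 83]

(2,0) stack=L1,L2,L3,L4,L5,L6; from [0,0,0]:
+L1 (α=2/5) → [2/5, 168/5, 88]
+L2 (α=1/3) → [439/15, 736/15, 319/3]
+L3 (α=1/8) → [4393/120, 7297/120, 1343/12]
+L4 (α=2/7) → [6361/168, 1879/24, 10387/84]
+L5 (α=5/6) → [188641/1008, 25639/144, 96907/504]
+L6 (α=2/3) → [603937/3024, 30823/432, 265243/1512]
= [200, 71, 175]

(2,1) stack=L1,L2,L3,L4,L5; from [0,0,0]:
after L1 α=0: [0, 0, 0]
after L2 α=0: [0, 0, 0]
after L3 α=4/5: [728/5, 696/5, 196]
after L4 α=1/2: [714/5, 1251/10, 431/2]
after L5 α=3/7: [3261/35, 4647/35, 1417/7]
rounded: [93, 133, 202]

query (0,1) [L1,L2,L3,L4] — begin 0,0,0
+L1 (α=1/5) → [114/5, 227/5, 234/5]
+L2 (α=5/8) → [699/5, 539/10, 213/10]
+L3 (α=0) → [699/5, 539/10, 213/10]
+L4 (α=1/2) → [507/5, 1589/20, 2663/20]
→ [101, 79, 133]


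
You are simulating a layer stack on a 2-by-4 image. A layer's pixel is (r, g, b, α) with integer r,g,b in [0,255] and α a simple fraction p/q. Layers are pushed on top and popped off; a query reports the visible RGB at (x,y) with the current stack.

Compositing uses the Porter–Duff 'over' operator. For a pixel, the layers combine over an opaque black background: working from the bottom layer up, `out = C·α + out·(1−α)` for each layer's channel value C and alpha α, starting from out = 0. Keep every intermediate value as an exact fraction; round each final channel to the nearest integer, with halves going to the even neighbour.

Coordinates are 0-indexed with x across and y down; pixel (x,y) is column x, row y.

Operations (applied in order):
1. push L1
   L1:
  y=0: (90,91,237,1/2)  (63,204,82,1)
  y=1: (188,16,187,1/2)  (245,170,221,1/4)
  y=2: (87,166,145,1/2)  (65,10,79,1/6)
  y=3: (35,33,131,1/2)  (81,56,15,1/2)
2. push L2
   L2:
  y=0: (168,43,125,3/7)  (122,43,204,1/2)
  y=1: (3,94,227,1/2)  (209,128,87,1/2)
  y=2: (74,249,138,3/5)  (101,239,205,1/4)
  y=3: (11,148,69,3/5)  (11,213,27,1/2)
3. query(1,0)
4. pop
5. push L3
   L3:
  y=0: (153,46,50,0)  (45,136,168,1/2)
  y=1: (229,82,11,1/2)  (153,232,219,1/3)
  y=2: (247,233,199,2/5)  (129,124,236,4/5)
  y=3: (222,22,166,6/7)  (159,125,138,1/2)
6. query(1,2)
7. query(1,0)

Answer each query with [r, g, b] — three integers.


query (1,0) [L1,L2] — begin 0,0,0
L1 α=1: [63, 204, 82]
L2 α=1/2: [185/2, 247/2, 143]
= [92, 124, 143]

at x=1,y=2 over L1,L3:
after L1 α=1/6: [65/6, 5/3, 79/6]
after L3 α=4/5: [3161/30, 1493/15, 5743/30]
= [105, 100, 191]

(1,0) stack=L1,L3; from [0,0,0]:
+L1 (α=1) → [63, 204, 82]
+L3 (α=1/2) → [54, 170, 125]
→ [54, 170, 125]


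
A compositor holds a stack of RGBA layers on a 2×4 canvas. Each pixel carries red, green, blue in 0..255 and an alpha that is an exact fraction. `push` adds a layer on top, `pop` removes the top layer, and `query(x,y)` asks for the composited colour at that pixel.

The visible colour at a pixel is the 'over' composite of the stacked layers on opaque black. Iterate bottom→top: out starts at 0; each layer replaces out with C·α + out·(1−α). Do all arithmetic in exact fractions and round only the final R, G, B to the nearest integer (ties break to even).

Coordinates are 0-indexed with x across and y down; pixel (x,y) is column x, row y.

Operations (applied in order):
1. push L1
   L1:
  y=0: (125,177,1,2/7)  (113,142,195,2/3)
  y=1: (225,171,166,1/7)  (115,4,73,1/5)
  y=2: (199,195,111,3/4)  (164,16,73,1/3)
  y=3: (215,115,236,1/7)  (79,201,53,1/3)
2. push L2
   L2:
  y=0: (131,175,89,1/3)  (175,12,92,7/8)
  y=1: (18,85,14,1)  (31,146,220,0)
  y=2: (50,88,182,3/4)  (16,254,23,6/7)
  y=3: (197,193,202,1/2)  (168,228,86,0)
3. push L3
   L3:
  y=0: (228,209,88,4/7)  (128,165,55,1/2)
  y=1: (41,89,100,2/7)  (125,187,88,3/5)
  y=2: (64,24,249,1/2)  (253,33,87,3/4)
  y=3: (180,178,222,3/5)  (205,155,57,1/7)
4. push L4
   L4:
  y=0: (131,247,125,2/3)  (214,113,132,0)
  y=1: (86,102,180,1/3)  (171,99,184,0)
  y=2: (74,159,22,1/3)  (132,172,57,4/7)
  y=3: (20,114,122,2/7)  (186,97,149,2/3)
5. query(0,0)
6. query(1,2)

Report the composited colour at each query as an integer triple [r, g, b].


at x=0,y=0 over L1,L2,L3,L4:
after L1 α=2/7: [250/7, 354/7, 2/7]
after L2 α=1/3: [1417/21, 1933/21, 209/7]
after L3 α=4/7: [7801/49, 7785/49, 3091/49]
after L4 α=2/3: [20639/147, 31991/147, 15341/147]
rounded: [140, 218, 104]

(1,2) stack=L1,L2,L3,L4; from [0,0,0]:
+L1 (α=1/3) → [164/3, 16/3, 73/3]
+L2 (α=6/7) → [452/21, 4588/21, 487/21]
+L3 (α=3/4) → [16391/84, 6667/84, 1492/21]
+L4 (α=4/7) → [31175/196, 25931/196, 3088/49]
→ [159, 132, 63]


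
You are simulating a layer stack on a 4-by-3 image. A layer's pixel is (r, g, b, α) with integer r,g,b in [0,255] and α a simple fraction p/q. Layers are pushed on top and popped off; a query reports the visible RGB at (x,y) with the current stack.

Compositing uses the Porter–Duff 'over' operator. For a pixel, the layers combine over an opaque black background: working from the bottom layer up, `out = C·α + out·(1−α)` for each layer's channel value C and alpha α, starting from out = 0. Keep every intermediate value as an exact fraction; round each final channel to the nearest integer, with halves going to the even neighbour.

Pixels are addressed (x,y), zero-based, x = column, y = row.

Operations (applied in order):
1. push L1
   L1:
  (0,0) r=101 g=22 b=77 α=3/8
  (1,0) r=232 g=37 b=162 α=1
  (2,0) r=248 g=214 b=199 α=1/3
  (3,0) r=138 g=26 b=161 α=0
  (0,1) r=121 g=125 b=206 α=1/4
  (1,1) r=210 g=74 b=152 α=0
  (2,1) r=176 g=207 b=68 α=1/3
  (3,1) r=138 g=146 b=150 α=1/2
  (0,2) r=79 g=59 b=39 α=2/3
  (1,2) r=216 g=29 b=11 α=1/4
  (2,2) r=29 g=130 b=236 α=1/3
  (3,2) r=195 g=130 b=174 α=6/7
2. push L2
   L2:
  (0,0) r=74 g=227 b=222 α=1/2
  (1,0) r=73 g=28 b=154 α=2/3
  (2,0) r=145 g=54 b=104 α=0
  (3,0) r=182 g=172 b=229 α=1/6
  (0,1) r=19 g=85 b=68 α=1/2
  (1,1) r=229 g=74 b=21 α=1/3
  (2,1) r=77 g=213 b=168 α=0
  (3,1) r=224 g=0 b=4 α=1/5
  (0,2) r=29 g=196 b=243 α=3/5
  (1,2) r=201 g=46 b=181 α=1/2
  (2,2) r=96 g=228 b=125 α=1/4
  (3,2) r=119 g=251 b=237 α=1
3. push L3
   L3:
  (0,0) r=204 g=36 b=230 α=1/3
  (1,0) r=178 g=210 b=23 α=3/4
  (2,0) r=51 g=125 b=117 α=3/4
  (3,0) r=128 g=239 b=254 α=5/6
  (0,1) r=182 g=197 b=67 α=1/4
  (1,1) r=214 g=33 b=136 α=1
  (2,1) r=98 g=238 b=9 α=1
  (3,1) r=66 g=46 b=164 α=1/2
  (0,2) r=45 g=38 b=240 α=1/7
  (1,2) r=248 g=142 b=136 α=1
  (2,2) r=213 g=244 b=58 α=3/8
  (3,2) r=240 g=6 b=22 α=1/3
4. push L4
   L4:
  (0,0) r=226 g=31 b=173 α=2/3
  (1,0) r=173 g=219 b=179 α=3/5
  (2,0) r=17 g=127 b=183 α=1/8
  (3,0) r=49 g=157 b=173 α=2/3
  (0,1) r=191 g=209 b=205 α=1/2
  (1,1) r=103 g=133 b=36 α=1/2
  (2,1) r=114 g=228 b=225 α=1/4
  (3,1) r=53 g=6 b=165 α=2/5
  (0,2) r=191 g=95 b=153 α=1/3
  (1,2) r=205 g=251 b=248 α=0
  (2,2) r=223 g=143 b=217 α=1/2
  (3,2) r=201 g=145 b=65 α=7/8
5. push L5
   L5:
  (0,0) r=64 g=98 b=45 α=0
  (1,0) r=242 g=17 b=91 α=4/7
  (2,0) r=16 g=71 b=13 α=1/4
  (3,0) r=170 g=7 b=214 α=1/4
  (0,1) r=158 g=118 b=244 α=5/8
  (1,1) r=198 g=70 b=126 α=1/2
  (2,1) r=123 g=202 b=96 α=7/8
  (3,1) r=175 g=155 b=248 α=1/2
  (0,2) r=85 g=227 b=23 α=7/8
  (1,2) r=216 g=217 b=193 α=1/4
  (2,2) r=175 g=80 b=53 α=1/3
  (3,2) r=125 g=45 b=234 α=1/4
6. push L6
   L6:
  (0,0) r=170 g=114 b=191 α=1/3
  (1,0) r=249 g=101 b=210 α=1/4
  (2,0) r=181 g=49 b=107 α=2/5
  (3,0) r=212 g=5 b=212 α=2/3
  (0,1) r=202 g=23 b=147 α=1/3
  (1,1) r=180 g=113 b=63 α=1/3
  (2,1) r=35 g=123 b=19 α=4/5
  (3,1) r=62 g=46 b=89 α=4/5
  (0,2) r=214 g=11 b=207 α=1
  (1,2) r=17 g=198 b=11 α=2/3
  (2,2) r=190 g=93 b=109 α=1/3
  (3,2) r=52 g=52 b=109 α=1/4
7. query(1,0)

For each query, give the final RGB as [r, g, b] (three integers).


(1,0) stack=L1,L2,L3,L4,L5,L6; from [0,0,0]:
L1 α=1: [232, 37, 162]
L2 α=2/3: [126, 31, 470/3]
L3 α=3/4: [165, 661/4, 677/12]
L4 α=3/5: [849/5, 395/2, 3899/30]
L5 α=4/7: [7387/35, 1321/14, 1077/10]
L6 α=1/4: [7719/35, 5377/56, 5331/40]
→ [221, 96, 133]


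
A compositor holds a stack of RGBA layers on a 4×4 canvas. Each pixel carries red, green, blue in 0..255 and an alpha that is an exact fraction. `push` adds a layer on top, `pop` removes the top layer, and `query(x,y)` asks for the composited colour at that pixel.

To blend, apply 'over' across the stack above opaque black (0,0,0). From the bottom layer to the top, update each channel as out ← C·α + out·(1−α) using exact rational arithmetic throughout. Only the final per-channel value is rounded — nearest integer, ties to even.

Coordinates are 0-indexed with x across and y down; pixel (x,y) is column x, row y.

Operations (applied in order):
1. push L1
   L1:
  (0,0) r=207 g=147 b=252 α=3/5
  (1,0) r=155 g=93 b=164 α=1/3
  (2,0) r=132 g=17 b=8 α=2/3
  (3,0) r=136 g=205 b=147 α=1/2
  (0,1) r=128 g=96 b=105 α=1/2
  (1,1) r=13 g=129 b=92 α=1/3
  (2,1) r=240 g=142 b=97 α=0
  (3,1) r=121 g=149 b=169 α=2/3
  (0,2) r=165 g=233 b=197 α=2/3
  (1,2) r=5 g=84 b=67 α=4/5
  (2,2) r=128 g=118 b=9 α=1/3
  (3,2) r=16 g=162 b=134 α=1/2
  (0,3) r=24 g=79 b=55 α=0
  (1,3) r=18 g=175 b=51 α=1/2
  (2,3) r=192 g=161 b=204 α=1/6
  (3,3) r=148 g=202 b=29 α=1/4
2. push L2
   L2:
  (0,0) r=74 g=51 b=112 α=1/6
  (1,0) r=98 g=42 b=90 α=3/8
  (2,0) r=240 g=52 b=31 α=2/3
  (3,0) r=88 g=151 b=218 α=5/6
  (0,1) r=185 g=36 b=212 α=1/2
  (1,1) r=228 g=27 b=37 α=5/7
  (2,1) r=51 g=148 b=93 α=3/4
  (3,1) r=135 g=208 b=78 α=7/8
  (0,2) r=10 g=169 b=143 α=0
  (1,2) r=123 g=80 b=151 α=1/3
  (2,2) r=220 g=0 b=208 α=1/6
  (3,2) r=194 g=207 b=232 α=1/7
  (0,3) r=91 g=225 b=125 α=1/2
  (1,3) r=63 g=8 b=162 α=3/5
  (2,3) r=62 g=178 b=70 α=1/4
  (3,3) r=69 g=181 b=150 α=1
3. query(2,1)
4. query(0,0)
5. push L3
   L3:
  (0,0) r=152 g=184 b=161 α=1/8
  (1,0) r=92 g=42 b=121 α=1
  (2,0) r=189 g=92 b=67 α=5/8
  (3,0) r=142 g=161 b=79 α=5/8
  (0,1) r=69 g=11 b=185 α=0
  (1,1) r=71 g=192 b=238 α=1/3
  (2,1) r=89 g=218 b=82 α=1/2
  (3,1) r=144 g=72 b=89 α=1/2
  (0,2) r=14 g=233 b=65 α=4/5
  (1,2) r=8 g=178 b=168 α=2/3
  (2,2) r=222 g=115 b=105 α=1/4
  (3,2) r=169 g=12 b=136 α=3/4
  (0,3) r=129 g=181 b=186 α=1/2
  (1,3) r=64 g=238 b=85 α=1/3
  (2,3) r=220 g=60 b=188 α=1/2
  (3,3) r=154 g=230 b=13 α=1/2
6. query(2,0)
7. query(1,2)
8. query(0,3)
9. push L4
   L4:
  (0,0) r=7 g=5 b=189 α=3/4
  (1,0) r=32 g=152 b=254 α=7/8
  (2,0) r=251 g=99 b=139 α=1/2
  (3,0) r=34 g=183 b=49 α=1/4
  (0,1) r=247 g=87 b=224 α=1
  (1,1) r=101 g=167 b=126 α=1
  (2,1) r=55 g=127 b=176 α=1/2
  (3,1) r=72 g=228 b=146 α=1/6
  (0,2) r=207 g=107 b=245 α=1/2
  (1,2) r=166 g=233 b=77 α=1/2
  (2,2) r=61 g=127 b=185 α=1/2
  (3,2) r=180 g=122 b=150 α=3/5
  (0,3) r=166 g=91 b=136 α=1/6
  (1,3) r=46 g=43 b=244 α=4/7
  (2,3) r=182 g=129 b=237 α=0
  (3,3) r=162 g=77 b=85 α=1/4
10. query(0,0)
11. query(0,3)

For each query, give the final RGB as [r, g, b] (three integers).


query (2,1) [L1,L2] — begin 0,0,0
+L1 (α=0) → [0, 0, 0]
+L2 (α=3/4) → [153/4, 111, 279/4]
= [38, 111, 70]

at x=0,y=0 over L1,L2:
after L1 α=3/5: [621/5, 441/5, 756/5]
after L2 α=1/6: [695/6, 82, 434/3]
= [116, 82, 145]

at x=2,y=0 over L1,L2,L3:
L1 α=2/3: [88, 34/3, 16/3]
L2 α=2/3: [568/3, 346/9, 202/9]
L3 α=5/8: [1513/8, 863/12, 1207/24]
= [189, 72, 50]

query (1,2) [L1,L2,L3] — begin 0,0,0
L1 α=4/5: [4, 336/5, 268/5]
L2 α=1/3: [131/3, 1072/15, 1291/15]
L3 α=2/3: [179/9, 6412/45, 6331/45]
rounded: [20, 142, 141]

at x=0,y=3 over L1,L2,L3:
+L1 (α=0) → [0, 0, 0]
+L2 (α=1/2) → [91/2, 225/2, 125/2]
+L3 (α=1/2) → [349/4, 587/4, 497/4]
→ [87, 147, 124]

query (0,0) [L1,L2,L3,L4] — begin 0,0,0
L1 α=3/5: [621/5, 441/5, 756/5]
L2 α=1/6: [695/6, 82, 434/3]
L3 α=1/8: [5777/48, 379/4, 3521/24]
L4 α=3/4: [6785/192, 439/16, 17129/96]
= [35, 27, 178]

at x=0,y=3 over L1,L2,L3,L4:
L1 α=0: [0, 0, 0]
L2 α=1/2: [91/2, 225/2, 125/2]
L3 α=1/2: [349/4, 587/4, 497/4]
L4 α=1/6: [803/8, 3299/24, 3029/24]
rounded: [100, 137, 126]


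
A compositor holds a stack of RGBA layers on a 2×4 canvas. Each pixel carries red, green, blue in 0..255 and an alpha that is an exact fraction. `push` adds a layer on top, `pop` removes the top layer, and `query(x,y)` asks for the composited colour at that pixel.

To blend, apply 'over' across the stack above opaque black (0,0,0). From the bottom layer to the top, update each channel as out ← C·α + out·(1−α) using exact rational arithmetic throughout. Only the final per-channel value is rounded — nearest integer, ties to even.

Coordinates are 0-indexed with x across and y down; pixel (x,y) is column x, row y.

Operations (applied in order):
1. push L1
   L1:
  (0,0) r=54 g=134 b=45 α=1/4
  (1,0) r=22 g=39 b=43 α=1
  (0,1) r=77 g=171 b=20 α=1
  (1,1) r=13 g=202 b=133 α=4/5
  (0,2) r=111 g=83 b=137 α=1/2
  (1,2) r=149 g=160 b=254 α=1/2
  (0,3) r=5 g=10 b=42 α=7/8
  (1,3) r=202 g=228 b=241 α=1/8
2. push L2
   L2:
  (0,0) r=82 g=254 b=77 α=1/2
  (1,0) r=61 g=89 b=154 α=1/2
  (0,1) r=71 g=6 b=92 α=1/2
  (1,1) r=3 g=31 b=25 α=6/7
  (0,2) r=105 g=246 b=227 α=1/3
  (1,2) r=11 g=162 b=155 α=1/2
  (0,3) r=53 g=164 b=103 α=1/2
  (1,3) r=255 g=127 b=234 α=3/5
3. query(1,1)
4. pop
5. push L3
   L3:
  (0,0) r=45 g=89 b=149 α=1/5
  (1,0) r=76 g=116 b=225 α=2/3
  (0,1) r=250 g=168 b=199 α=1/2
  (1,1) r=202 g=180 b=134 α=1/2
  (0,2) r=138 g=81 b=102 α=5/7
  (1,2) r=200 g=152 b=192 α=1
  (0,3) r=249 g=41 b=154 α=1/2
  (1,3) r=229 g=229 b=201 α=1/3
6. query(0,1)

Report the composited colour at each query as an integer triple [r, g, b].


query (1,1) [L1,L2] — begin 0,0,0
+L1 (α=4/5) → [52/5, 808/5, 532/5]
+L2 (α=6/7) → [142/35, 1738/35, 1282/35]
= [4, 50, 37]

query (0,1) [L1,L3] — begin 0,0,0
after L1 α=1: [77, 171, 20]
after L3 α=1/2: [327/2, 339/2, 219/2]
rounded: [164, 170, 110]


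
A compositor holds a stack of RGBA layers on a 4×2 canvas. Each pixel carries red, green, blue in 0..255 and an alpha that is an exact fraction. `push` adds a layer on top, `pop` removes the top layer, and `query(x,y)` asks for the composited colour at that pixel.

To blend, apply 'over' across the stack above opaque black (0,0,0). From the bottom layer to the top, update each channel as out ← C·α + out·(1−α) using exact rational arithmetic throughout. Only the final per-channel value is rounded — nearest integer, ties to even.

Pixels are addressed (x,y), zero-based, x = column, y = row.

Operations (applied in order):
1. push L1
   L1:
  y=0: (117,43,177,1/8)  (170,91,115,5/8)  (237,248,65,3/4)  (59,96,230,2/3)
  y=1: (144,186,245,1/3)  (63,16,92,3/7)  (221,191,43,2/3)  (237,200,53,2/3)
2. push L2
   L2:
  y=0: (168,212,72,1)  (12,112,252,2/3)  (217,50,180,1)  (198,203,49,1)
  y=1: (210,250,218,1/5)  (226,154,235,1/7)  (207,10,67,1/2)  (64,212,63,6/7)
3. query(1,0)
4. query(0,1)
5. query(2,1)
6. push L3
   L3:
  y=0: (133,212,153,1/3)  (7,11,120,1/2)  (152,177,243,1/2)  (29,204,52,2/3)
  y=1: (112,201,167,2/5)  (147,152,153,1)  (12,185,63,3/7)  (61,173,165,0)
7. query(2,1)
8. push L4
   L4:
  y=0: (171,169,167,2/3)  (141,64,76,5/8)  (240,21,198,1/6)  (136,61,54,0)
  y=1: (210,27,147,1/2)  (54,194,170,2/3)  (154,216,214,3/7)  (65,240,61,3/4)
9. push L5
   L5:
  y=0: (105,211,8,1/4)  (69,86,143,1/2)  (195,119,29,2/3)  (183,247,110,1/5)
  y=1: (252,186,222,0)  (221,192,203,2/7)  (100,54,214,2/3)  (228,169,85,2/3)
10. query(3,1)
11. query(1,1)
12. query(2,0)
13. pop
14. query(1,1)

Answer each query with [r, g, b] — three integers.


at x=1,y=0 over L1,L2:
after L1 α=5/8: [425/4, 455/8, 575/8]
after L2 α=2/3: [521/12, 749/8, 4607/24]
= [43, 94, 192]

query (0,1) [L1,L2] — begin 0,0,0
+L1 (α=1/3) → [48, 62, 245/3]
+L2 (α=1/5) → [402/5, 498/5, 1634/15]
rounded: [80, 100, 109]

(2,1) stack=L1,L2; from [0,0,0]:
after L1 α=2/3: [442/3, 382/3, 86/3]
after L2 α=1/2: [1063/6, 206/3, 287/6]
= [177, 69, 48]

at x=2,y=1 over L1,L2,L3:
+L1 (α=2/3) → [442/3, 382/3, 86/3]
+L2 (α=1/2) → [1063/6, 206/3, 287/6]
+L3 (α=3/7) → [2234/21, 2489/21, 163/3]
→ [106, 119, 54]

(3,1) stack=L1,L2,L3,L4,L5; from [0,0,0]:
+L1 (α=2/3) → [158, 400/3, 106/3]
+L2 (α=6/7) → [542/7, 4216/21, 1240/21]
+L3 (α=0) → [542/7, 4216/21, 1240/21]
+L4 (α=3/4) → [1907/28, 4834/21, 5083/84]
+L5 (α=2/3) → [14675/84, 11932/63, 19363/252]
= [175, 189, 77]

(1,1) stack=L1,L2,L3,L4,L5; from [0,0,0]:
after L1 α=3/7: [27, 48/7, 276/7]
after L2 α=1/7: [388/7, 1366/49, 3301/49]
after L3 α=1: [147, 152, 153]
after L4 α=2/3: [85, 180, 493/3]
after L5 α=2/7: [867/7, 1284/7, 3683/21]
rounded: [124, 183, 175]

(2,0) stack=L1,L2,L3,L4,L5; from [0,0,0]:
+L1 (α=3/4) → [711/4, 186, 195/4]
+L2 (α=1) → [217, 50, 180]
+L3 (α=1/2) → [369/2, 227/2, 423/2]
+L4 (α=1/6) → [775/4, 1177/12, 837/4]
+L5 (α=2/3) → [2335/12, 4033/36, 1069/12]
→ [195, 112, 89]

(1,1) stack=L1,L2,L3,L4; from [0,0,0]:
+L1 (α=3/7) → [27, 48/7, 276/7]
+L2 (α=1/7) → [388/7, 1366/49, 3301/49]
+L3 (α=1) → [147, 152, 153]
+L4 (α=2/3) → [85, 180, 493/3]
= [85, 180, 164]


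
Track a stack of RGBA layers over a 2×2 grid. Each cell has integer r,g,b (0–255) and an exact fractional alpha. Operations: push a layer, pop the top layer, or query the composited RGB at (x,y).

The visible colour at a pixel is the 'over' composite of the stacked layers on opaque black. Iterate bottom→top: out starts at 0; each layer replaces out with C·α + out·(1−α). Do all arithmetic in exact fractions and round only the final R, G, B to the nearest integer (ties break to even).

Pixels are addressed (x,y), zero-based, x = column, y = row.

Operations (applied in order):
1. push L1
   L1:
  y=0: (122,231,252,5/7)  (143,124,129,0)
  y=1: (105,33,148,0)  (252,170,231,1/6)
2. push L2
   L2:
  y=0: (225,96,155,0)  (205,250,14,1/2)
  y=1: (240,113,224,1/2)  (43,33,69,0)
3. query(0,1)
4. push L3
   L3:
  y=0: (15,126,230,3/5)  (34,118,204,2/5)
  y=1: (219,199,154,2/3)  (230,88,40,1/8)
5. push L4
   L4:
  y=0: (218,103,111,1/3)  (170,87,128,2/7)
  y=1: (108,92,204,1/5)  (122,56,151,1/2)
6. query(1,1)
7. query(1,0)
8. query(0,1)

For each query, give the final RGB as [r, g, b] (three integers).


query (0,1) [L1,L2] — begin 0,0,0
+L1 (α=0) → [0, 0, 0]
+L2 (α=1/2) → [120, 113/2, 112]
= [120, 56, 112]

at x=1,y=1 over L1,L2,L3,L4:
L1 α=1/6: [42, 85/3, 77/2]
L2 α=0: [42, 85/3, 77/2]
L3 α=1/8: [131/2, 859/24, 619/16]
L4 α=1/2: [375/4, 2203/48, 3035/32]
→ [94, 46, 95]

at x=1,y=0 over L1,L2,L3,L4:
after L1 α=0: [0, 0, 0]
after L2 α=1/2: [205/2, 125, 7]
after L3 α=2/5: [751/10, 611/5, 429/5]
after L4 α=2/7: [1431/14, 785/7, 685/7]
rounded: [102, 112, 98]

query (0,1) [L1,L2,L3,L4] — begin 0,0,0
after L1 α=0: [0, 0, 0]
after L2 α=1/2: [120, 113/2, 112]
after L3 α=2/3: [186, 303/2, 140]
after L4 α=1/5: [852/5, 698/5, 764/5]
→ [170, 140, 153]


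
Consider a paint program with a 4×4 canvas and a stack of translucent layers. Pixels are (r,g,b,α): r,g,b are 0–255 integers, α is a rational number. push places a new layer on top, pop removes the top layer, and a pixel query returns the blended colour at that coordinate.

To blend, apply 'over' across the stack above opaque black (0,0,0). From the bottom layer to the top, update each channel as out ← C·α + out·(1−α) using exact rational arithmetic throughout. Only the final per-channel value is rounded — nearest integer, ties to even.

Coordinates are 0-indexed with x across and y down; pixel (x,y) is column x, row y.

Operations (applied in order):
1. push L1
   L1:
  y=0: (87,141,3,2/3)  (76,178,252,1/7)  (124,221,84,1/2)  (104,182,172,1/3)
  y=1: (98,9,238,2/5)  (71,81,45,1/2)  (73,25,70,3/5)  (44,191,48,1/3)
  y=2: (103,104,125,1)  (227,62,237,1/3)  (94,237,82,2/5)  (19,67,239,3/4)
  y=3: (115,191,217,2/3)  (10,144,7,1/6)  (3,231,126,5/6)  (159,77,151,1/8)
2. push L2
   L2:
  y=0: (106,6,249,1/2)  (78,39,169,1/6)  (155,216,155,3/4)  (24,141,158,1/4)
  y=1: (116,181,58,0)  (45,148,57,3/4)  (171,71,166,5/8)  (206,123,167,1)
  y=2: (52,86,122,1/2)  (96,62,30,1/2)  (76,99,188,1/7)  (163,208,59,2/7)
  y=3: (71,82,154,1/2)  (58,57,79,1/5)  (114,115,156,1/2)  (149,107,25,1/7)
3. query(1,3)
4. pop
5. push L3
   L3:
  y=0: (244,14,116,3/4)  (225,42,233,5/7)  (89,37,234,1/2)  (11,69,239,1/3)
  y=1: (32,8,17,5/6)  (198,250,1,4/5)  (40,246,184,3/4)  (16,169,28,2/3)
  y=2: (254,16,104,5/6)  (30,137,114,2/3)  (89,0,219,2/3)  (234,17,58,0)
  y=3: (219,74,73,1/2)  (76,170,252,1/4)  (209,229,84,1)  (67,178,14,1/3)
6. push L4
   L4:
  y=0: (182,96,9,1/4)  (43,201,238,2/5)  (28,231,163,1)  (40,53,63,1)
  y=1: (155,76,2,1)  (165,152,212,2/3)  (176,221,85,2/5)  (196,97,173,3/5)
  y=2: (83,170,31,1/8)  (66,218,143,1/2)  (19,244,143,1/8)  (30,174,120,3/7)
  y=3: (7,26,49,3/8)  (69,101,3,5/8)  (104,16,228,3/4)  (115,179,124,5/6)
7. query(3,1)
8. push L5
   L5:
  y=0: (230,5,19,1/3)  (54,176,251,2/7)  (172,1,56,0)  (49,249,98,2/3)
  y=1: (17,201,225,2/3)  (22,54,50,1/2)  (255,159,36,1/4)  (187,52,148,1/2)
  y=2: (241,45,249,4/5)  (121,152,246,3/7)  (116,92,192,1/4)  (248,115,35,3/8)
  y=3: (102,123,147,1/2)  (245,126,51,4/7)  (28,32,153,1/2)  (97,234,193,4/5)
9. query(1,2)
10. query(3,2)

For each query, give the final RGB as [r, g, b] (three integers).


query (1,3) [L1,L2] — begin 0,0,0
+L1 (α=1/6) → [5/3, 24, 7/6]
+L2 (α=1/5) → [194/15, 153/5, 251/15]
= [13, 31, 17]

query (3,1) [L1,L3,L4] — begin 0,0,0
after L1 α=1/3: [44/3, 191/3, 16]
after L3 α=2/3: [140/9, 1205/9, 24]
after L4 α=3/5: [5572/45, 5029/45, 567/5]
→ [124, 112, 113]

(1,2) stack=L1,L3,L4,L5; from [0,0,0]:
L1 α=1/3: [227/3, 62/3, 79]
L3 α=2/3: [407/9, 884/9, 307/3]
L4 α=1/2: [1001/18, 1423/9, 368/3]
L5 α=3/7: [5269/63, 9796/63, 3686/21]
= [84, 155, 176]

query (3,2) [L1,L3,L4,L5] — begin 0,0,0
+L1 (α=3/4) → [57/4, 201/4, 717/4]
+L3 (α=0) → [57/4, 201/4, 717/4]
+L4 (α=3/7) → [21, 723/7, 1077/7]
+L5 (α=3/8) → [849/8, 3015/28, 765/7]
→ [106, 108, 109]


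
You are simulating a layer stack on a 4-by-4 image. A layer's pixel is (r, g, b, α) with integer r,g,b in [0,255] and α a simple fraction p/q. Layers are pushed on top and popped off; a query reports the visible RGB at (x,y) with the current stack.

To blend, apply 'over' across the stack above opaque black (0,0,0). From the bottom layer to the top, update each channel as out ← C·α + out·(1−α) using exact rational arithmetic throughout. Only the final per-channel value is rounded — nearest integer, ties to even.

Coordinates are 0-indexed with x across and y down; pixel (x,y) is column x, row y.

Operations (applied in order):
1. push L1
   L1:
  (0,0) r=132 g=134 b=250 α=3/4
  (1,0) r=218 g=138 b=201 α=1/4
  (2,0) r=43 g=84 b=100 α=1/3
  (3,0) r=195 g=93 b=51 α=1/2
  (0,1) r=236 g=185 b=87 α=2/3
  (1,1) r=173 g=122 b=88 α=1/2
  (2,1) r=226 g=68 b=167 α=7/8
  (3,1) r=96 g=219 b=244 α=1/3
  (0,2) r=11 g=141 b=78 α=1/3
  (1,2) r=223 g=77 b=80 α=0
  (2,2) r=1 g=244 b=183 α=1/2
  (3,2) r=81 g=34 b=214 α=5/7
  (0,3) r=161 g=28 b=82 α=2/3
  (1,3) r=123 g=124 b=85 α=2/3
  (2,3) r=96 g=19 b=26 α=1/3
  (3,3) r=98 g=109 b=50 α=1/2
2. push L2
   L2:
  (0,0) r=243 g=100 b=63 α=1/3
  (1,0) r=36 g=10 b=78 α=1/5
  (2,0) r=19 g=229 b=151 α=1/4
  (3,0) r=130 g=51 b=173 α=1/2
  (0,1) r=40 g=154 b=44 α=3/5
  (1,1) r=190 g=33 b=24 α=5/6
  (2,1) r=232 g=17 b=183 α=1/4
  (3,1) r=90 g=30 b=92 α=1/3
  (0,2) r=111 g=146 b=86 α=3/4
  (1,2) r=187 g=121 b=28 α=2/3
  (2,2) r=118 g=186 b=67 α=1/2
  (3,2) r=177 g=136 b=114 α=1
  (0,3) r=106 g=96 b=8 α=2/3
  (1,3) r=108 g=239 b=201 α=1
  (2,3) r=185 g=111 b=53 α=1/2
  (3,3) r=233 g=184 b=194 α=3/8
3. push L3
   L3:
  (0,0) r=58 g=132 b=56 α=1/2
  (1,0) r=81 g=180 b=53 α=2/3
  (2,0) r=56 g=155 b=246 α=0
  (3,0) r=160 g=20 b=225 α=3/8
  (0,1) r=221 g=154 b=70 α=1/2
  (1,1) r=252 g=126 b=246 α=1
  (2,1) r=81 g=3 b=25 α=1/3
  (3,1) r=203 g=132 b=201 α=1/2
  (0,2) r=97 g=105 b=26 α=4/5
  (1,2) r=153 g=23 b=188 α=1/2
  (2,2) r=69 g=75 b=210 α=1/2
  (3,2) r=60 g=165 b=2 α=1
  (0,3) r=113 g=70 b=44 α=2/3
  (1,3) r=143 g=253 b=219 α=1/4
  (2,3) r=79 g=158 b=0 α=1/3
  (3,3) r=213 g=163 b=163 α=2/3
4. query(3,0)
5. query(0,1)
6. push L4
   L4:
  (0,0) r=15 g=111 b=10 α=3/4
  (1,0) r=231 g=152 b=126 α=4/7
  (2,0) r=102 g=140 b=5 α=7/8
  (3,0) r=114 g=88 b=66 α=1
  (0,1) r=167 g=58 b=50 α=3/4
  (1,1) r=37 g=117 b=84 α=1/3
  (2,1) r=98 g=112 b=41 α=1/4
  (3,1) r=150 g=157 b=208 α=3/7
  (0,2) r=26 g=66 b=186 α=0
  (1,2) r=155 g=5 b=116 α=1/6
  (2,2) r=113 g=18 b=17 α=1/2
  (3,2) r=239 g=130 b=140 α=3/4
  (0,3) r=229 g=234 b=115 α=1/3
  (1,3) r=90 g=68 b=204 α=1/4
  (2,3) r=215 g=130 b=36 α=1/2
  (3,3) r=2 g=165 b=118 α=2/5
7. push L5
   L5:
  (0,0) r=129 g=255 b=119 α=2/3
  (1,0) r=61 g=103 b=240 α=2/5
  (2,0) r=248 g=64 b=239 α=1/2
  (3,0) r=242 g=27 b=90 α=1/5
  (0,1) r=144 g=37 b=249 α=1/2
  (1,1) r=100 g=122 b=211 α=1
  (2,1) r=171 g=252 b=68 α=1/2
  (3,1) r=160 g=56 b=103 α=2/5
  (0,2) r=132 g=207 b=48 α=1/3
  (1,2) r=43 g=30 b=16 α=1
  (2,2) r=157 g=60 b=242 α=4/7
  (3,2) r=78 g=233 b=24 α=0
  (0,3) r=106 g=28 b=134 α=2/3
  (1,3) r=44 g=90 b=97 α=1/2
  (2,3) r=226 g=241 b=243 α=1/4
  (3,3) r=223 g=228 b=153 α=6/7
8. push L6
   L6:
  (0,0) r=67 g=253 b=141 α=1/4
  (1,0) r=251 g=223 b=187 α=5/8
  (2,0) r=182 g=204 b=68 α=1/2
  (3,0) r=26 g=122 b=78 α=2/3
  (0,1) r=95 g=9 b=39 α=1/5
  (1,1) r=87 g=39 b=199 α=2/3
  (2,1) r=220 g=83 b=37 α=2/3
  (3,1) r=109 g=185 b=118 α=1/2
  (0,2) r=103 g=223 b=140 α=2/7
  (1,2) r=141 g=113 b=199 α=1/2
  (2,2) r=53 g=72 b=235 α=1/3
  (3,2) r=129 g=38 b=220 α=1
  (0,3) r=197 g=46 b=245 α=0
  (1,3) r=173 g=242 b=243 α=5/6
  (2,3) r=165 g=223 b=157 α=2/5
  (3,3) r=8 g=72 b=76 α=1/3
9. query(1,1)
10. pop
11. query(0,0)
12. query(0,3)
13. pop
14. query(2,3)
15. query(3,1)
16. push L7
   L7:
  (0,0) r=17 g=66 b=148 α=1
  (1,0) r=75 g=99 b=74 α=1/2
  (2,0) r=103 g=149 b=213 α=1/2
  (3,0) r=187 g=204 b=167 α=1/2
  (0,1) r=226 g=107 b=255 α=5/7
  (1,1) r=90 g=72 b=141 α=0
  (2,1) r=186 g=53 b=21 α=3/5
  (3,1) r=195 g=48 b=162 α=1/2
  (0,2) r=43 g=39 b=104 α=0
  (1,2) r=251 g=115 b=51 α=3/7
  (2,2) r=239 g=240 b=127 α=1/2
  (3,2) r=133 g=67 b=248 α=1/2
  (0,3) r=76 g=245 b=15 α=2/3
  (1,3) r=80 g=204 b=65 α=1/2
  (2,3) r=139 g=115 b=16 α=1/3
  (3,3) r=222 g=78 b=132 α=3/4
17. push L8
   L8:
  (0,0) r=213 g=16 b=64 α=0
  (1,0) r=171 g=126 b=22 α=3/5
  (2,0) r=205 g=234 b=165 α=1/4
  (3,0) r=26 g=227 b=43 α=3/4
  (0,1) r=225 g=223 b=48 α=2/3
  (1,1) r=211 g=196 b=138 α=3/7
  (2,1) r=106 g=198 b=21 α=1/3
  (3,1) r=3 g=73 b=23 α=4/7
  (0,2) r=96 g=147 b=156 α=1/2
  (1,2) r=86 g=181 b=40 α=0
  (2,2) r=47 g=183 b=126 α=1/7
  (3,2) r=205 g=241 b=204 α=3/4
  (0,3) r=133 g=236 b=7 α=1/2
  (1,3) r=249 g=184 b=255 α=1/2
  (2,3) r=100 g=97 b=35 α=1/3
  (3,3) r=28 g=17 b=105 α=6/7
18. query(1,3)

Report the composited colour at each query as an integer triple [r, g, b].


at x=3,y=0 over L1,L2,L3:
after L1 α=1/2: [195/2, 93/2, 51/2]
after L2 α=1/2: [455/4, 195/4, 397/4]
after L3 α=3/8: [4195/32, 1215/32, 4685/32]
→ [131, 38, 146]

at x=0,y=1 over L1,L2,L3:
+L1 (α=2/3) → [472/3, 370/3, 58]
+L2 (α=3/5) → [1304/15, 2126/15, 248/5]
+L3 (α=1/2) → [4619/30, 2218/15, 299/5]
rounded: [154, 148, 60]

query (1,1) [L1,L2,L3,L4,L5,L6] — begin 0,0,0
+L1 (α=1/2) → [173/2, 61, 44]
+L2 (α=5/6) → [691/4, 113/3, 82/3]
+L3 (α=1) → [252, 126, 246]
+L4 (α=1/3) → [541/3, 123, 192]
+L5 (α=1) → [100, 122, 211]
+L6 (α=2/3) → [274/3, 200/3, 203]
→ [91, 67, 203]

(0,0) stack=L1,L2,L3,L4,L5; from [0,0,0]:
+L1 (α=3/4) → [99, 201/2, 375/2]
+L2 (α=1/3) → [147, 301/3, 146]
+L3 (α=1/2) → [205/2, 697/6, 101]
+L4 (α=3/4) → [295/8, 2695/24, 131/4]
+L5 (α=2/3) → [2359/24, 14935/72, 361/4]
rounded: [98, 207, 90]

at x=0,y=3 over L1,L2,L3,L4,L5:
L1 α=2/3: [322/3, 56/3, 164/3]
L2 α=2/3: [958/9, 632/9, 212/9]
L3 α=2/3: [2992/27, 1892/27, 1004/27]
L4 α=1/3: [12167/81, 10102/81, 5113/81]
L5 α=2/3: [29339/243, 14638/243, 26821/243]
rounded: [121, 60, 110]

(2,3) stack=L1,L2,L3,L4; from [0,0,0]:
L1 α=1/3: [32, 19/3, 26/3]
L2 α=1/2: [217/2, 176/3, 185/6]
L3 α=1/3: [296/3, 826/9, 185/9]
L4 α=1/2: [941/6, 998/9, 509/18]
= [157, 111, 28]

(3,1) stack=L1,L2,L3,L4; from [0,0,0]:
+L1 (α=1/3) → [32, 73, 244/3]
+L2 (α=1/3) → [154/3, 176/3, 764/9]
+L3 (α=1/2) → [763/6, 286/3, 2573/18]
+L4 (α=3/7) → [2876/21, 2557/21, 10762/63]
= [137, 122, 171]

query (1,3) [L1,L2,L3,L4,L7,L8] — begin 0,0,0
+L1 (α=2/3) → [82, 248/3, 170/3]
+L2 (α=1) → [108, 239, 201]
+L3 (α=1/4) → [467/4, 485/2, 411/2]
+L4 (α=1/4) → [1761/16, 1591/8, 1641/8]
+L7 (α=1/2) → [3041/32, 3223/16, 2161/16]
+L8 (α=1/2) → [11009/64, 6167/32, 6241/32]
rounded: [172, 193, 195]
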